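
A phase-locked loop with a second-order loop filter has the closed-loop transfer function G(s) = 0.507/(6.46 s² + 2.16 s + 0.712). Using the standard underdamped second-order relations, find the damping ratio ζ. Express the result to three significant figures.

ζ ≈ 0.504

Dividing through by 6.46: denominator becomes s² + 0.3344 s + 0.1102.
So ω_n = √0.1102 = 0.332 rad/s and ζ = 0.3344/(2·0.332) = 0.504.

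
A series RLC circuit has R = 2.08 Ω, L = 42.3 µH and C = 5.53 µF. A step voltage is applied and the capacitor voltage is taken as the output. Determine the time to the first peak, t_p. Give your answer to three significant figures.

t_p ≈ 0.0000519 s

For a series RLC circuit (capacitor voltage as output), ω_n = 1/√(LC) = 1/√(42.3 µH · 5.53 µF) = 65400 rad/s.
ζ = (R/2)·√(C/L) = (2.08/2)·√(5.53 µF/42.3 µH) = 0.376.
The damped frequency ω_d = ω_n√(1−ζ²) = 60600 rad/s. t_p = π/ω_d = 0.0000519 s.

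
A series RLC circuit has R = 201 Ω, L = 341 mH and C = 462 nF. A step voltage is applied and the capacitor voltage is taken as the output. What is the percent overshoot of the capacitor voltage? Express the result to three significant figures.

%OS ≈ 69.1%

For a series RLC circuit (capacitor voltage as output), ω_n = 1/√(LC) = 1/√(341 mH · 462 nF) = 2520 rad/s.
ζ = (R/2)·√(C/L) = (201/2)·√(462 nF/341 mH) = 0.117.
%OS = 100 e^{−πζ/√(1−ζ²)} with ζ = 0.117 gives 69.1%.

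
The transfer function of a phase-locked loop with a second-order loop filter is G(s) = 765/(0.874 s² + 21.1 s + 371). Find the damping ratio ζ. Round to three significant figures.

Dividing through by 0.874: denominator becomes s² + 24.14 s + 424.5.
So ω_n = √424.5 = 20.6 rad/s and ζ = 24.14/(2·20.6) = 0.586.

ζ ≈ 0.586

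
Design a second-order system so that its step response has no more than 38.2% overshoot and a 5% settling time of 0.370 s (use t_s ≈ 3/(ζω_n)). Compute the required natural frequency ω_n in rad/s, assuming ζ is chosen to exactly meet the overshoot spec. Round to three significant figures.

From %OS = 100·exp(−πζ/√(1−ζ²)), invert to get ζ = −ln(OS)/√(π² + ln²(OS)) with OS = 0.382.
−ln 0.382 = 0.9623, so ζ = 0.9623/√(π² + 0.9261) = 0.293.
Then ω_n = 3/(ζ t_s) = 3/(0.293 × 0.370) = 27.7 rad/s.

ω_n ≈ 27.7 rad/s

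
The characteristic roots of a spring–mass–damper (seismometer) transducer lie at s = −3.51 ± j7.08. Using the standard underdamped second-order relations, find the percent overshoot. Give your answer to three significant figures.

|pole| = ω_n = √(3.51² + 7.08²) = 7.90 rad/s; ζ = cos θ = σ/ω_n = 0.444.
%OS = 100 e^{−πζ/√(1−ζ²)} with ζ = 0.444 gives 21.1%.

%OS ≈ 21.1%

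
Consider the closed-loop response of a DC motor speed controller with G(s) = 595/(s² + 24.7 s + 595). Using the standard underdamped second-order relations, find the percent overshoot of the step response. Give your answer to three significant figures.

Comparing the denominator to s² + 2ζω_n s + ω_n²: ω_n = √595 = 24.4 rad/s, and 2ζω_n = 24.7 so ζ = 24.7/(2·24.4) = 0.506.
Overshoot: exp(−π·0.506/√(1−0.506²)) = 0.158, i.e. 15.8%.

%OS ≈ 15.8%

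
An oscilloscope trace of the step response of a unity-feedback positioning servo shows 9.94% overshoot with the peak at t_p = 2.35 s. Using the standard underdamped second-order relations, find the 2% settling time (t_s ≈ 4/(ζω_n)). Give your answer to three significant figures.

t_s ≈ 4.07 s

The overshoot fixes ζ = −ln(OS)/√(π²+ln²(OS)) = 0.592.
From t_p = π/ω_d, ω_d = π/2.35 = 1.34 rad/s, so ω_n = ω_d/√(1−ζ²) = 1.66 rad/s.
t_s ≈ 4/(ζω_n) = 4/(0.592·1.66) = 4.07 s.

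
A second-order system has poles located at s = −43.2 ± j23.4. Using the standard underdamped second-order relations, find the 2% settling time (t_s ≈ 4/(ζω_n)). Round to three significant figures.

t_s ≈ 0.0926 s

For poles at −σ ± jω_d, ζω_n = σ = 43.2, so t_s ≈ 4/σ = 0.0926 s.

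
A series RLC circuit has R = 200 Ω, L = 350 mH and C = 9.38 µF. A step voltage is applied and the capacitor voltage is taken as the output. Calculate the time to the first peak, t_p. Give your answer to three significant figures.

t_p ≈ 0.00665 s

For a series RLC circuit (capacitor voltage as output), ω_n = 1/√(LC) = 1/√(350 mH · 9.38 µF) = 552 rad/s.
ζ = (R/2)·√(C/L) = (200/2)·√(9.38 µF/350 mH) = 0.518.
ω_d = 552·√(1 − 0.518²) = 472 rad/s. t_p = π/ω_d = 0.00665 s.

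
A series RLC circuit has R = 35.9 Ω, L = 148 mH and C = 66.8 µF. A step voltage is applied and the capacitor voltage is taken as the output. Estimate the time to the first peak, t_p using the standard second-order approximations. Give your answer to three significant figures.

For a series RLC circuit (capacitor voltage as output), ω_n = 1/√(LC) = 1/√(148 mH · 66.8 µF) = 318 rad/s.
ζ = (R/2)·√(C/L) = (35.9/2)·√(66.8 µF/148 mH) = 0.381.
ω_d = ω_n√(1−ζ²) = 294 rad/s. t_p = π/ω_d = 0.0107 s.

t_p ≈ 0.0107 s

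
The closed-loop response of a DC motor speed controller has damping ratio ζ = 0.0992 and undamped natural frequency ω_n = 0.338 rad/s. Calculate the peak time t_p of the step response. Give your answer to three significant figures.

The damped frequency is ω_d = ω_n√(1−ζ²) = 0.338·√(1−0.00984) = 0.336 rad/s.
Peak time t_p = π/ω_d = π/0.336 = 9.34 s.

t_p ≈ 9.34 s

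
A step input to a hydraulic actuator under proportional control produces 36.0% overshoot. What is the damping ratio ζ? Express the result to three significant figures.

ζ ≈ 0.309

From %OS = 100·exp(−πζ/√(1−ζ²)), invert to get ζ = −ln(OS)/√(π² + ln²(OS)) with OS = 0.360.
−ln 0.360 = 1.022, so ζ = 1.022/√(π² + 1.044) = 0.309.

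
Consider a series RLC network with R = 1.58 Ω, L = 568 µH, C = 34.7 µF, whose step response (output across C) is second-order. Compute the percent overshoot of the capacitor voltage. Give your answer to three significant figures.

For a series RLC circuit (capacitor voltage as output), ω_n = 1/√(LC) = 1/√(568 µH · 34.7 µF) = 7120 rad/s.
ζ = (R/2)·√(C/L) = (1.58/2)·√(34.7 µF/568 µH) = 0.195.
%OS = 100 e^{−πζ/√(1−ζ²)} with ζ = 0.195 gives 53.5%.

%OS ≈ 53.5%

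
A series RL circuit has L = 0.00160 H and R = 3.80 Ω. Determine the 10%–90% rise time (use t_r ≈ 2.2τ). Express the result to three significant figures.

t_r ≈ 0.000926 s

τ = L/R = 0.00160/3.80 = 0.000421 s.
t_r ≈ 2.2τ = 0.000926 s.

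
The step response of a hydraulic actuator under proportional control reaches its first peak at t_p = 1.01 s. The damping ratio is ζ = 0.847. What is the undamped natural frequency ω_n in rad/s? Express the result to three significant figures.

ω_n ≈ 5.85 rad/s

Peak time t_p = π/ω_d, so ω_d = π/t_p = π/1.01 = 3.11 rad/s.
ω_n = ω_d/√(1−ζ²) = 3.11/√0.283 = 5.85 rad/s.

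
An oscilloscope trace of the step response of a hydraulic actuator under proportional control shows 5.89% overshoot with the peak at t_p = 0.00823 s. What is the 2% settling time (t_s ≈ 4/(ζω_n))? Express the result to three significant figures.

t_s ≈ 0.0116 s

The overshoot fixes ζ = −ln(OS)/√(π²+ln²(OS)) = 0.670.
t_p = π/ω_d ⇒ ω_d = 382 rad/s; then ω_n = ω_d/√(1−ζ²) = 514 rad/s.
t_s ≈ 4/(ζω_n) = 4/(0.670·514) = 0.0116 s.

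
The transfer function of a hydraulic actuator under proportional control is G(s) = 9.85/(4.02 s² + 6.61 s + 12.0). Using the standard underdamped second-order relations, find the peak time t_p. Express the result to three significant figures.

t_p ≈ 2.07 s

Dividing through by 4.02: denominator becomes s² + 1.644 s + 2.985.
So ω_n = √2.985 = 1.73 rad/s and ζ = 1.644/(2·1.73) = 0.476.
ω_d = 1.73·√(1 − 0.476²) = 1.52 rad/s. t_p = π/ω_d = 2.07 s.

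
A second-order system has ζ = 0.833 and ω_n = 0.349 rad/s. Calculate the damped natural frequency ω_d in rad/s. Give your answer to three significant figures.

ω_d ≈ 0.193 rad/s

ω_d = ω_n√(1−ζ²) = 0.349·√0.306 = 0.193 rad/s.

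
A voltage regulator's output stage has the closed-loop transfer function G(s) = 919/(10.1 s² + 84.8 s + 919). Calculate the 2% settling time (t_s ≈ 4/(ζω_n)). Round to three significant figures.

Dividing through by 10.1: denominator becomes s² + 8.396 s + 90.99.
So ω_n = √90.99 = 9.54 rad/s and ζ = 8.396/(2·9.54) = 0.440.
t_s ≈ 4/(ζω_n) = 0.953 s.

t_s ≈ 0.953 s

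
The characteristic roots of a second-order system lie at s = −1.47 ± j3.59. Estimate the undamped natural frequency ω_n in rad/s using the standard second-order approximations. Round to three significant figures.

|pole| = ω_n = √(1.47² + 3.59²) = 3.88 rad/s; ζ = cos θ = σ/ω_n = 0.379.

ω_n ≈ 3.88 rad/s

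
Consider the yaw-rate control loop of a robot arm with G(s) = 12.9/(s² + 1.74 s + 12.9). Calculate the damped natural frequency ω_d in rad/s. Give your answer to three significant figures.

Comparing the denominator to s² + 2ζω_n s + ω_n²: ω_n = √12.9 = 3.59 rad/s, and 2ζω_n = 1.74 so ζ = 1.74/(2·3.59) = 0.242.
ω_d = ω_n√(1−ζ²) = 3.48 rad/s.

ω_d ≈ 3.48 rad/s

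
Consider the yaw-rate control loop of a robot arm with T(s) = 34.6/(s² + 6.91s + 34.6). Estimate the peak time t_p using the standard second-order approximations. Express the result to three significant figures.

t_p ≈ 0.660 s

ω_n = √34.6 = 5.88 rad/s; ζ = 6.91/(2·5.88) = 0.587.
The damped frequency ω_d = ω_n√(1−ζ²) = 4.76 rad/s. Then t_p = π/ω_d = 0.660 s.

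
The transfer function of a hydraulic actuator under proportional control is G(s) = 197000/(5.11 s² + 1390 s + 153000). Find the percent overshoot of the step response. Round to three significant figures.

Dividing through by 5.11: denominator becomes s² + 272.0 s + 29940.
So ω_n = √29940 = 173 rad/s and ζ = 272.0/(2·173) = 0.786.
%OS = 100 e^{−πζ/√(1−ζ²)} with ζ = 0.786 gives 1.84%.

%OS ≈ 1.84%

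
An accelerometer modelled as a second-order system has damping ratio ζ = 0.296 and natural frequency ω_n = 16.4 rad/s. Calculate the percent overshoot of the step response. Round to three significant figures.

%OS ≈ 37.8%

For an underdamped second-order system, %OS = 100·exp(−πζ/√(1−ζ²)).
πζ/√(1−ζ²) = π·0.296/√(1−0.0876) = 0.9735, so %OS = 100·e^(−0.9735) = 37.8%.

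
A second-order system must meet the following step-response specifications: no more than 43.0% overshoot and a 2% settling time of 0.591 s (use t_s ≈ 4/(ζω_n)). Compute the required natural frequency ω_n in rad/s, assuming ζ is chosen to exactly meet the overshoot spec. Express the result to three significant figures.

Inverting the overshoot relation: ζ = |ln 0.430|/√(π² + ln²0.430) = 0.259.
From t_s ≈ 4/(ζω_n): ω_n = 4/(ζ·t_s) = 4/(0.259·0.591) = 26.1 rad/s.

ω_n ≈ 26.1 rad/s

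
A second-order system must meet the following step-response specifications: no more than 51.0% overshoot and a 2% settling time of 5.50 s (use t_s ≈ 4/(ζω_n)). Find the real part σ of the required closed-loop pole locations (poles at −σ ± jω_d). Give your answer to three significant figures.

The settling-time spec alone fixes σ = ζω_n = 4/t_s = 4/5.50 = 0.727.
(Overshoot then fixes ζ = 0.210 and hence ω_d = σ·√(1−ζ²)/ζ = 3.39 rad/s.)

σ ≈ 0.727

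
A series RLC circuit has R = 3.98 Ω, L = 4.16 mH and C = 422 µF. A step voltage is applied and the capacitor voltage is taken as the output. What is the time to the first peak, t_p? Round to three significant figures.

For a series RLC circuit (capacitor voltage as output), ω_n = 1/√(LC) = 1/√(4.16 mH · 422 µF) = 755 rad/s.
ζ = (R/2)·√(C/L) = (3.98/2)·√(422 µF/4.16 mH) = 0.634.
The damped frequency ω_d = ω_n√(1−ζ²) = 584 rad/s. t_p = π/ω_d = 0.00538 s.

t_p ≈ 0.00538 s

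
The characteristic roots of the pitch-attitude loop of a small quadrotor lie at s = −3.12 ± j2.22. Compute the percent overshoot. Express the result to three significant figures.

%OS ≈ 1.21%

With σ = 3.12, ω_d = 2.22: ω_n = √(σ²+ω_d²) = 3.83 rad/s, ζ = σ/ω_n = 0.815.
%OS = 100·exp(−πζ/√(1−ζ²)) = 1.21%.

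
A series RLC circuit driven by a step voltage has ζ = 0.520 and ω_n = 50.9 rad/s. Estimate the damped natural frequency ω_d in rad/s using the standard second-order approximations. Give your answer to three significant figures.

ω_d = ω_n√(1−ζ²) = 50.9·√0.730 = 43.5 rad/s.

ω_d ≈ 43.5 rad/s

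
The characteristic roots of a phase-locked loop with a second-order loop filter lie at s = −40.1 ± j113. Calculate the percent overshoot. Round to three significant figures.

With σ = 40.1, ω_d = 113: ω_n = √(σ²+ω_d²) = 120 rad/s, ζ = σ/ω_n = 0.334.
Overshoot: exp(−π·0.334/√(1−0.334²)) = 0.328, i.e. 32.8%.

%OS ≈ 32.8%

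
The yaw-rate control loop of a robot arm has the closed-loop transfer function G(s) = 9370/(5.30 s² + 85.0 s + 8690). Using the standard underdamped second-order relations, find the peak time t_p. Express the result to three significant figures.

Dividing through by 5.30: denominator becomes s² + 16.04 s + 1640.
So ω_n = √1640 = 40.5 rad/s and ζ = 16.04/(2·40.5) = 0.198.
The damped frequency ω_d = ω_n√(1−ζ²) = 39.7 rad/s. t_p = π/ω_d = 0.0792 s.

t_p ≈ 0.0792 s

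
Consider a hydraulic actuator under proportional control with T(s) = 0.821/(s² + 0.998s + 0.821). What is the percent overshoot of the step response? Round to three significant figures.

ω_n = √0.821 = 0.906 rad/s; ζ = 0.998/(2·0.906) = 0.551.
%OS = 100·exp(−πζ/√(1−ζ²)) = 12.6%.

%OS ≈ 12.6%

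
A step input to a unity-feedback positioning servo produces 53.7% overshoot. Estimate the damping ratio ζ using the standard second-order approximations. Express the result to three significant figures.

ζ ≈ 0.194

From %OS = 100·exp(−πζ/√(1−ζ²)), invert to get ζ = −ln(OS)/√(π² + ln²(OS)) with OS = 0.537.
−ln 0.537 = 0.6218, so ζ = 0.6218/√(π² + 0.3866) = 0.194.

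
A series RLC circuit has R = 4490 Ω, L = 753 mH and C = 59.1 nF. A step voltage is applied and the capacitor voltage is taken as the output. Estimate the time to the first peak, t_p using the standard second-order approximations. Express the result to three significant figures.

t_p ≈ 0.000852 s

For a series RLC circuit (capacitor voltage as output), ω_n = 1/√(LC) = 1/√(753 mH · 59.1 nF) = 4740 rad/s.
ζ = (R/2)·√(C/L) = (4490/2)·√(59.1 nF/753 mH) = 0.629.
The damped frequency ω_d = ω_n√(1−ζ²) = 3690 rad/s. t_p = π/ω_d = 0.000852 s.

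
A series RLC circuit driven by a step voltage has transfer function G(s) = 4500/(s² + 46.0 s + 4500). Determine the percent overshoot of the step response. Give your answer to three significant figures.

%OS ≈ 31.8%

Comparing the denominator to s² + 2ζω_n s + ω_n²: ω_n = √4500 = 67.1 rad/s, and 2ζω_n = 46.0 so ζ = 46.0/(2·67.1) = 0.343.
%OS = 100 e^{−πζ/√(1−ζ²)} with ζ = 0.343 gives 31.8%.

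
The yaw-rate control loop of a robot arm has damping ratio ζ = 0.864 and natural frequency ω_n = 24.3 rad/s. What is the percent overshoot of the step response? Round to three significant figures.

For an underdamped second-order system, %OS = 100·exp(−πζ/√(1−ζ²)).
πζ/√(1−ζ²) = π·0.864/√(1−0.746) = 5.391, so %OS = 100·e^(−5.391) = 0.456%.

%OS ≈ 0.456%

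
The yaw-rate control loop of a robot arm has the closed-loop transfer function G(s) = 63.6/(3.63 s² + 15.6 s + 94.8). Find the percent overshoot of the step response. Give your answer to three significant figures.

%OS ≈ 23.3%

Dividing through by 3.63: denominator becomes s² + 4.298 s + 26.12.
So ω_n = √26.12 = 5.11 rad/s and ζ = 4.298/(2·5.11) = 0.420.
Overshoot: exp(−π·0.420/√(1−0.420²)) = 0.233, i.e. 23.3%.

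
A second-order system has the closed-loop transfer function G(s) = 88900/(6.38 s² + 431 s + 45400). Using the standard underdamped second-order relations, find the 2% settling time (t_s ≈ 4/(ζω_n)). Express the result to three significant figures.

t_s ≈ 0.118 s

Dividing through by 6.38: denominator becomes s² + 67.55 s + 7116.
So ω_n = √7116 = 84.4 rad/s and ζ = 67.55/(2·84.4) = 0.400.
t_s ≈ 4/(ζω_n) = 0.118 s.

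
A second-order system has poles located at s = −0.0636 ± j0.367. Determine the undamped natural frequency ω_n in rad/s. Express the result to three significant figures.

With σ = 0.0636, ω_d = 0.367: ω_n = √(σ²+ω_d²) = 0.372 rad/s, ζ = σ/ω_n = 0.171.

ω_n ≈ 0.372 rad/s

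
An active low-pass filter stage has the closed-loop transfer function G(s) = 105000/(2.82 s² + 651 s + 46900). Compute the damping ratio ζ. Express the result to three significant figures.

Dividing through by 2.82: denominator becomes s² + 230.9 s + 16630.
So ω_n = √16630 = 129 rad/s and ζ = 230.9/(2·129) = 0.895.

ζ ≈ 0.895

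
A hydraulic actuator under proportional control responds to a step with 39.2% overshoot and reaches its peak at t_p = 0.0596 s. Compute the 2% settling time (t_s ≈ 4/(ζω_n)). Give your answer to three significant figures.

From the overshoot, ζ = −ln(OS)/√(π²+ln²(OS)) = 0.286.
t_p = π/ω_d ⇒ ω_d = 52.7 rad/s; then ω_n = ω_d/√(1−ζ²) = 55.0 rad/s.
t_s ≈ 4/(ζω_n) = 4/(0.286·55.0) = 0.255 s.

t_s ≈ 0.255 s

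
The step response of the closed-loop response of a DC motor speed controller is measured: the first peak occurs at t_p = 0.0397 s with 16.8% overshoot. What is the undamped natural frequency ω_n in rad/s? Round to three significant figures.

ω_n ≈ 91.0 rad/s

ζ from %OS: ζ = |ln 0.168|/√(π²+ln²0.168) = 0.494.
From t_p = π/ω_d, ω_d = π/0.0397 = 79.1 rad/s, so ω_n = ω_d/√(1−ζ²) = 91.0 rad/s.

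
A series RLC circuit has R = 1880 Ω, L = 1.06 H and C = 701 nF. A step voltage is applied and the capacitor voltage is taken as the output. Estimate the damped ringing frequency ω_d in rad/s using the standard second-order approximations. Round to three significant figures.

ω_d ≈ 748 rad/s

For a series RLC circuit (capacitor voltage as output), ω_n = 1/√(LC) = 1/√(1.06 H · 701 nF) = 1160 rad/s.
ζ = (R/2)·√(C/L) = (1880/2)·√(701 nF/1.06 H) = 0.764.
ω_d = ω_n√(1−ζ²) = 748 rad/s.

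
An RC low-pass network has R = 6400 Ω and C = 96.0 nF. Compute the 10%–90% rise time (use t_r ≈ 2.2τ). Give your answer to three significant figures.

t_r ≈ 0.00135 s

τ = RC = 6400 × 96.0 nF = 0.000614 s.
t_r ≈ 2.2τ = 0.00135 s.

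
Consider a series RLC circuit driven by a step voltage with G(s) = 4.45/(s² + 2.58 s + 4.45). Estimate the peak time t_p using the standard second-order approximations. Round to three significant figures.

t_p ≈ 1.88 s

Comparing the denominator to s² + 2ζω_n s + ω_n²: ω_n = √4.45 = 2.11 rad/s, and 2ζω_n = 2.58 so ζ = 2.58/(2·2.11) = 0.612.
ω_d = ω_n√(1−ζ²) = 1.67 rad/s. Then t_p = π/ω_d = 1.88 s.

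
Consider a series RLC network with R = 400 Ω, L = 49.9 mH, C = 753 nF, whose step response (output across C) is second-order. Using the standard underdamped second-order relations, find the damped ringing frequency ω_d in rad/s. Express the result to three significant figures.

ω_d ≈ 3250 rad/s

For a series RLC circuit (capacitor voltage as output), ω_n = 1/√(LC) = 1/√(49.9 mH · 753 nF) = 5160 rad/s.
ζ = (R/2)·√(C/L) = (400/2)·√(753 nF/49.9 mH) = 0.777.
ω_d = ω_n√(1−ζ²) = 3250 rad/s.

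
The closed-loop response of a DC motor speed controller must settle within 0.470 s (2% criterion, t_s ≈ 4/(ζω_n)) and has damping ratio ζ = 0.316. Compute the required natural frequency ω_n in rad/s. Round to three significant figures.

ω_n ≈ 26.9 rad/s

Rearranging t_s ≈ 4/(ζω_n) gives ω_n = 4/(ζ·t_s) = 4/(0.316 × 0.470) = 26.9 rad/s.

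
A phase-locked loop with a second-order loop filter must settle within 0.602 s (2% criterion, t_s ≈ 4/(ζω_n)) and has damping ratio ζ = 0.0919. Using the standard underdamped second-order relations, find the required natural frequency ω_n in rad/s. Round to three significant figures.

ω_n ≈ 72.3 rad/s

Rearranging t_s ≈ 4/(ζω_n) gives ω_n = 4/(ζ·t_s) = 4/(0.0919 × 0.602) = 72.3 rad/s.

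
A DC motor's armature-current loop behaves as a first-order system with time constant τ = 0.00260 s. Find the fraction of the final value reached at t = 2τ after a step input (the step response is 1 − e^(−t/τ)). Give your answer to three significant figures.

y(t)/y_∞ = 1 − e^(−t/τ) = 1 − e^(−2) = 1 − e^(−2.00) = 0.865.

y/y_∞ ≈ 0.865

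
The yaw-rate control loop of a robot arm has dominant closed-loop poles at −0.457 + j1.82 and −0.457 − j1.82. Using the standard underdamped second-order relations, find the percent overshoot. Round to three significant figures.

|pole| = ω_n = √(0.457² + 1.82²) = 1.88 rad/s; ζ = cos θ = σ/ω_n = 0.244.
%OS = 100·exp(−πζ/√(1−ζ²)) = 45.4%.

%OS ≈ 45.4%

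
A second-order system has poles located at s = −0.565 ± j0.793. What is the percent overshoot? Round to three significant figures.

With σ = 0.565, ω_d = 0.793: ω_n = √(σ²+ω_d²) = 0.974 rad/s, ζ = σ/ω_n = 0.580.
Overshoot: exp(−π·0.580/√(1−0.580²)) = 0.107, i.e. 10.7%.

%OS ≈ 10.7%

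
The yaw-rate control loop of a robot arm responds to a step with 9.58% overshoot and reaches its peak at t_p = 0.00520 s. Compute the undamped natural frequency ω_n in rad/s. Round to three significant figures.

ω_n ≈ 754 rad/s

ζ from %OS: ζ = |ln 0.0958|/√(π²+ln²0.0958) = 0.598.
t_p = π/ω_d ⇒ ω_d = 604 rad/s; then ω_n = ω_d/√(1−ζ²) = 754 rad/s.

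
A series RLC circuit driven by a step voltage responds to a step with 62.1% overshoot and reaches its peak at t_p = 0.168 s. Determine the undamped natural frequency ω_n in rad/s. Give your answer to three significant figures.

The overshoot fixes ζ = −ln(OS)/√(π²+ln²(OS)) = 0.150.
t_p = π/ω_d ⇒ ω_d = 18.7 rad/s; then ω_n = ω_d/√(1−ζ²) = 18.9 rad/s.

ω_n ≈ 18.9 rad/s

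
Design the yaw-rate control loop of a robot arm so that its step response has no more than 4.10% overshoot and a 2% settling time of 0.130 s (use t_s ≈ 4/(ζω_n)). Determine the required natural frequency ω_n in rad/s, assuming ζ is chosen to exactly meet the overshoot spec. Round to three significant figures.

ω_n ≈ 43.2 rad/s

ζ = −ln(OS)/√(π² + (ln OS)²). With OS = 0.0410, ln OS = −3.194 and ζ = 3.194/4.480 = 0.713.
Then ω_n = 4/(ζ t_s) = 4/(0.713 × 0.130) = 43.2 rad/s.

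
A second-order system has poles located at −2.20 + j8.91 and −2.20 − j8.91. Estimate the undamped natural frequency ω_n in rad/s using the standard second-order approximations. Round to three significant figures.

ω_n ≈ 9.18 rad/s

With σ = 2.20, ω_d = 8.91: ω_n = √(σ²+ω_d²) = 9.18 rad/s, ζ = σ/ω_n = 0.240.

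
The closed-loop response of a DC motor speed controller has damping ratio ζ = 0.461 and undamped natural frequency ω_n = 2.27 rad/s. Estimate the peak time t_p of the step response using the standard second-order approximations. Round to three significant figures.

The damped frequency is ω_d = ω_n√(1−ζ²) = 2.27·√(1−0.213) = 2.01 rad/s.
Peak time t_p = π/ω_d = π/2.01 = 1.56 s.

t_p ≈ 1.56 s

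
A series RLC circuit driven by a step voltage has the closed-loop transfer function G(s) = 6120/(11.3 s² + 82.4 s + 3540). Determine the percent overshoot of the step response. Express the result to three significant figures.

Dividing through by 11.3: denominator becomes s² + 7.292 s + 313.3.
So ω_n = √313.3 = 17.7 rad/s and ζ = 7.292/(2·17.7) = 0.206.
Overshoot: exp(−π·0.206/√(1−0.206²)) = 0.516, i.e. 51.6%.

%OS ≈ 51.6%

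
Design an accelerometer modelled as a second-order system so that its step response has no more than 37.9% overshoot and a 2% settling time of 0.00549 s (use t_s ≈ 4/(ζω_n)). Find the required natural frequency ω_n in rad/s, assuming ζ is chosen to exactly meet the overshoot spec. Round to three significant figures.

From %OS = 100·exp(−πζ/√(1−ζ²)), invert to get ζ = −ln(OS)/√(π² + ln²(OS)) with OS = 0.379.
−ln 0.379 = 0.9702, so ζ = 0.9702/√(π² + 0.9413) = 0.295.
Then ω_n = 4/(ζ t_s) = 4/(0.295 × 0.00549) = 2470 rad/s.

ω_n ≈ 2470 rad/s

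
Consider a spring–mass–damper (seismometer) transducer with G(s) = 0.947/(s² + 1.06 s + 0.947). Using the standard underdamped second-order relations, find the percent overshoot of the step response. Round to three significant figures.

Comparing the denominator to s² + 2ζω_n s + ω_n²: ω_n = √0.947 = 0.973 rad/s, and 2ζω_n = 1.06 so ζ = 1.06/(2·0.973) = 0.545.
Overshoot: exp(−π·0.545/√(1−0.545²)) = 0.130, i.e. 13.0%.

%OS ≈ 13.0%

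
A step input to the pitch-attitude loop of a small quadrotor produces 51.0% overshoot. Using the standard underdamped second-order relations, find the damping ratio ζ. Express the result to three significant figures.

ζ ≈ 0.210

From %OS = 100·exp(−πζ/√(1−ζ²)), invert to get ζ = −ln(OS)/√(π² + ln²(OS)) with OS = 0.510.
−ln 0.510 = 0.6733, so ζ = 0.6733/√(π² + 0.4534) = 0.210.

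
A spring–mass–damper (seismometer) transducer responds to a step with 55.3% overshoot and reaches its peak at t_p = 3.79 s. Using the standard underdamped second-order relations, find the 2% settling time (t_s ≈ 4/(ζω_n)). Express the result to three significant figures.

t_s ≈ 25.6 s

From the overshoot, ζ = −ln(OS)/√(π²+ln²(OS)) = 0.185.
From t_p = π/ω_d, ω_d = π/3.79 = 0.829 rad/s, so ω_n = ω_d/√(1−ζ²) = 0.844 rad/s.
t_s ≈ 4/(ζω_n) = 4/(0.185·0.844) = 25.6 s.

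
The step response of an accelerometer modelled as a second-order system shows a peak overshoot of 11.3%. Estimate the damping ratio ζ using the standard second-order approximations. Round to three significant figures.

ζ ≈ 0.570

ζ = −ln(OS)/√(π² + (ln OS)²). With OS = 0.113, ln OS = −2.180 and ζ = 2.180/3.824 = 0.570.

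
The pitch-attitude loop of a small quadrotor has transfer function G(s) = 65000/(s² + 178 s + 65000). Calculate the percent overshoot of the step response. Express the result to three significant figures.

Matching coefficients with s² + 2ζω_n s + ω_n² gives ω_n² = 65000 ⇒ ω_n = 255 rad/s, and ζ = 178/(2ω_n) = 0.349.
Overshoot: exp(−π·0.349/√(1−0.349²)) = 0.310, i.e. 31.0%.

%OS ≈ 31.0%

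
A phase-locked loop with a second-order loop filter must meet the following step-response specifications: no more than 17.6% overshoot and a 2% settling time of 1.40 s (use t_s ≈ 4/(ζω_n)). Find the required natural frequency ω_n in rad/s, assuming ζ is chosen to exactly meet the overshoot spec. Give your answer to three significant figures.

From %OS = 100·exp(−πζ/√(1−ζ²)), invert to get ζ = −ln(OS)/√(π² + ln²(OS)) with OS = 0.176.
−ln 0.176 = 1.737, so ζ = 1.737/√(π² + 3.018) = 0.484.
Then ω_n = 4/(ζ t_s) = 4/(0.484 × 1.40) = 5.90 rad/s.

ω_n ≈ 5.90 rad/s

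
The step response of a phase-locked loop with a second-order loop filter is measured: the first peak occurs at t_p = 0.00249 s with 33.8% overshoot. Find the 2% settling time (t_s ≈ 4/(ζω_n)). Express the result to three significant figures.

t_s ≈ 0.00918 s

ζ from %OS: ζ = |ln 0.338|/√(π²+ln²0.338) = 0.326.
From t_p = π/ω_d, ω_d = π/0.00249 = 1260 rad/s, so ω_n = ω_d/√(1−ζ²) = 1330 rad/s.
t_s ≈ 4/(ζω_n) = 4/(0.326·1330) = 0.00918 s.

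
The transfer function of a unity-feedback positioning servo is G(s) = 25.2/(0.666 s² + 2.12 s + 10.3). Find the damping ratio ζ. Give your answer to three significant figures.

ζ ≈ 0.405

Dividing through by 0.666: denominator becomes s² + 3.183 s + 15.47.
So ω_n = √15.47 = 3.93 rad/s and ζ = 3.183/(2·3.93) = 0.405.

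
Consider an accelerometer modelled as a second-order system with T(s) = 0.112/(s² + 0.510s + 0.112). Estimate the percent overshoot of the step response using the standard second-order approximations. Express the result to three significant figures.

ω_n = √0.112 = 0.335 rad/s; ζ = 0.510/(2·0.335) = 0.762.
%OS = 100 e^{−πζ/√(1−ζ²)} with ζ = 0.762 gives 2.48%.

%OS ≈ 2.48%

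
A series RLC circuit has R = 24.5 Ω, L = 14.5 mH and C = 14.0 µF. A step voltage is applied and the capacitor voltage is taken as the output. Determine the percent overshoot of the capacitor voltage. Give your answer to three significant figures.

%OS ≈ 27.4%

For a series RLC circuit (capacitor voltage as output), ω_n = 1/√(LC) = 1/√(14.5 mH · 14.0 µF) = 2220 rad/s.
ζ = (R/2)·√(C/L) = (24.5/2)·√(14.0 µF/14.5 mH) = 0.381.
Overshoot: exp(−π·0.381/√(1−0.381²)) = 0.274, i.e. 27.4%.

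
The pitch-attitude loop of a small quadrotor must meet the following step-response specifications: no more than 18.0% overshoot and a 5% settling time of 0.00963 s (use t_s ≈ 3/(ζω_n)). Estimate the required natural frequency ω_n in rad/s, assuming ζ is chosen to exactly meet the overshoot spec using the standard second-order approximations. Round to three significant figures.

ω_n ≈ 650 rad/s

Inverting the overshoot relation: ζ = |ln 0.180|/√(π² + ln²0.180) = 0.479.
From t_s ≈ 3/(ζω_n): ω_n = 3/(ζ·t_s) = 3/(0.479·0.00963) = 650 rad/s.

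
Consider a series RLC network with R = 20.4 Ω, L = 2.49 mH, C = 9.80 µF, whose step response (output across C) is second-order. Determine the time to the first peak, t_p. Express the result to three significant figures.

t_p ≈ 0.000639 s

For a series RLC circuit (capacitor voltage as output), ω_n = 1/√(LC) = 1/√(2.49 mH · 9.80 µF) = 6400 rad/s.
ζ = (R/2)·√(C/L) = (20.4/2)·√(9.80 µF/2.49 mH) = 0.640.
ω_d = 6400·√(1 − 0.640²) = 4920 rad/s. t_p = π/ω_d = 0.000639 s.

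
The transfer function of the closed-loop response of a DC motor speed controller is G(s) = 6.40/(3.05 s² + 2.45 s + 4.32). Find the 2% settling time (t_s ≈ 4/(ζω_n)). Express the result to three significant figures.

Dividing through by 3.05: denominator becomes s² + 0.8033 s + 1.416.
So ω_n = √1.416 = 1.19 rad/s and ζ = 0.8033/(2·1.19) = 0.337.
t_s ≈ 4/(ζω_n) = 9.96 s.

t_s ≈ 9.96 s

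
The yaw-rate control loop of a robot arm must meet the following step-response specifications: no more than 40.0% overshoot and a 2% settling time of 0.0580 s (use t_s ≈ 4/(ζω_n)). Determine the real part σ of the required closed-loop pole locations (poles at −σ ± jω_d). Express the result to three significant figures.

σ ≈ 69.0

The settling-time spec alone fixes σ = ζω_n = 4/t_s = 4/0.0580 = 69.0.
(Overshoot then fixes ζ = 0.280 and hence ω_d = σ·√(1−ζ²)/ζ = 236 rad/s.)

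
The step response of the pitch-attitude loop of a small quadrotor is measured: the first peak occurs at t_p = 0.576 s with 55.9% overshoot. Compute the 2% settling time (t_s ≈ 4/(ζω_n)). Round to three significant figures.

t_s ≈ 3.96 s

The overshoot fixes ζ = −ln(OS)/√(π²+ln²(OS)) = 0.182.
t_p = π/ω_d ⇒ ω_d = 5.45 rad/s; then ω_n = ω_d/√(1−ζ²) = 5.55 rad/s.
t_s ≈ 4/(ζω_n) = 4/(0.182·5.55) = 3.96 s.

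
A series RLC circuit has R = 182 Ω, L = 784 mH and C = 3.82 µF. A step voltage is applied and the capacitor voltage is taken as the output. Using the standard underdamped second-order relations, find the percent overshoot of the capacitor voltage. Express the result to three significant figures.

For a series RLC circuit (capacitor voltage as output), ω_n = 1/√(LC) = 1/√(784 mH · 3.82 µF) = 578 rad/s.
ζ = (R/2)·√(C/L) = (182/2)·√(3.82 µF/784 mH) = 0.201.
%OS = 100·exp(−πζ/√(1−ζ²)) = 52.5%.

%OS ≈ 52.5%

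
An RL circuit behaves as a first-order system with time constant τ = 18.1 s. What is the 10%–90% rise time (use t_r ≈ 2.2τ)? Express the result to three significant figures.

t_r ≈ 39.8 s

t_r ≈ 2.2τ = 39.8 s.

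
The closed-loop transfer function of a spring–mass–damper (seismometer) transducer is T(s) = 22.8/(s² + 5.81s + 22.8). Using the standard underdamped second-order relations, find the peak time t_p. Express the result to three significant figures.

Matching coefficients with s² + 2ζω_n s + ω_n² gives ω_n² = 22.8 ⇒ ω_n = 4.77 rad/s, and ζ = 5.81/(2ω_n) = 0.608.
ω_d = 4.77·√(1 − 0.608²) = 3.79 rad/s. Then t_p = π/ω_d = 0.829 s.

t_p ≈ 0.829 s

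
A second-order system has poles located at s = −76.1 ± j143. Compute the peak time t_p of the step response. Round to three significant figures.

t_p ≈ 0.0220 s

t_p = π/ω_d with ω_d = 143 (the imaginary part), so t_p = 0.0220 s.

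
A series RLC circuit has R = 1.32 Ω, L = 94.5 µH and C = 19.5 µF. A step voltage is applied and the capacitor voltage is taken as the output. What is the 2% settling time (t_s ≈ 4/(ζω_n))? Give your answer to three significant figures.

t_s ≈ 0.000573 s

For a series RLC circuit (capacitor voltage as output), ω_n = 1/√(LC) = 1/√(94.5 µH · 19.5 µF) = 23300 rad/s.
ζ = (R/2)·√(C/L) = (1.32/2)·√(19.5 µF/94.5 µH) = 0.300.
t_s ≈ 4/(ζω_n) = 0.000573 s.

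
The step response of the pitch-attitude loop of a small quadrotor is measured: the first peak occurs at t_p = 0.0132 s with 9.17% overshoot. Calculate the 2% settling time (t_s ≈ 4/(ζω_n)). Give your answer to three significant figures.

From the overshoot, ζ = −ln(OS)/√(π²+ln²(OS)) = 0.605.
t_p = π/ω_d ⇒ ω_d = 238 rad/s; then ω_n = ω_d/√(1−ζ²) = 299 rad/s.
t_s ≈ 4/(ζω_n) = 4/(0.605·299) = 0.0221 s.

t_s ≈ 0.0221 s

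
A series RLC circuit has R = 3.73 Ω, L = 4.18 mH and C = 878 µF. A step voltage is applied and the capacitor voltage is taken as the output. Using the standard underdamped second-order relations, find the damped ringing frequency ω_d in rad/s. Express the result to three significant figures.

For a series RLC circuit (capacitor voltage as output), ω_n = 1/√(LC) = 1/√(4.18 mH · 878 µF) = 522 rad/s.
ζ = (R/2)·√(C/L) = (3.73/2)·√(878 µF/4.18 mH) = 0.855.
ω_d = ω_n√(1−ζ²) = 271 rad/s.

ω_d ≈ 271 rad/s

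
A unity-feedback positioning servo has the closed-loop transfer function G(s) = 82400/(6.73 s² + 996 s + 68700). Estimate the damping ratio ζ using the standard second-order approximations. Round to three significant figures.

ζ ≈ 0.732

Dividing through by 6.73: denominator becomes s² + 148.0 s + 10210.
So ω_n = √10210 = 101 rad/s and ζ = 148.0/(2·101) = 0.732.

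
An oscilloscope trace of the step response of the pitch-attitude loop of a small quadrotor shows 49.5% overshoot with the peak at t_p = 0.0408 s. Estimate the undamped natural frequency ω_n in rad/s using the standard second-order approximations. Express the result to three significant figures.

The overshoot fixes ζ = −ln(OS)/√(π²+ln²(OS)) = 0.218.
t_p = π/ω_d ⇒ ω_d = 77.0 rad/s; then ω_n = ω_d/√(1−ζ²) = 78.9 rad/s.

ω_n ≈ 78.9 rad/s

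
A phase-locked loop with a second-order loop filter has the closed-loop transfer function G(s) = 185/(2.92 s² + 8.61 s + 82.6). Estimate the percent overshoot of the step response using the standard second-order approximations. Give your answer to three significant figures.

%OS ≈ 40.4%

Dividing through by 2.92: denominator becomes s² + 2.949 s + 28.29.
So ω_n = √28.29 = 5.32 rad/s and ζ = 2.949/(2·5.32) = 0.277.
Overshoot: exp(−π·0.277/√(1−0.277²)) = 0.404, i.e. 40.4%.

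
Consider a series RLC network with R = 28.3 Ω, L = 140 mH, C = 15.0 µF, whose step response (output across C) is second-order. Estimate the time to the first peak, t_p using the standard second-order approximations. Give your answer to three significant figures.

For a series RLC circuit (capacitor voltage as output), ω_n = 1/√(LC) = 1/√(140 mH · 15.0 µF) = 690 rad/s.
ζ = (R/2)·√(C/L) = (28.3/2)·√(15.0 µF/140 mH) = 0.146.
ω_d = ω_n√(1−ζ²) = 683 rad/s. t_p = π/ω_d = 0.00460 s.

t_p ≈ 0.00460 s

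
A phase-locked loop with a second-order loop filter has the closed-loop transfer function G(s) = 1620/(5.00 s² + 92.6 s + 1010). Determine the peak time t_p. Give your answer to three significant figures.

t_p ≈ 0.291 s

Dividing through by 5.00: denominator becomes s² + 18.52 s + 202.0.
So ω_n = √202.0 = 14.2 rad/s and ζ = 18.52/(2·14.2) = 0.652.
ω_d = 14.2·√(1 − 0.652²) = 10.8 rad/s. t_p = π/ω_d = 0.291 s.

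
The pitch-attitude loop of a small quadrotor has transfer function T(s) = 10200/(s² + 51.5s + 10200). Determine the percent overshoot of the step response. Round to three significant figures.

ω_n = √10200 = 101 rad/s; ζ = 51.5/(2·101) = 0.255.
Overshoot: exp(−π·0.255/√(1−0.255²)) = 0.437, i.e. 43.7%.

%OS ≈ 43.7%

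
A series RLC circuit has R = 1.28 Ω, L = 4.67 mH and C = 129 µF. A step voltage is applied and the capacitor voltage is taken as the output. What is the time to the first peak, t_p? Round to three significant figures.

t_p ≈ 0.00245 s

For a series RLC circuit (capacitor voltage as output), ω_n = 1/√(LC) = 1/√(4.67 mH · 129 µF) = 1290 rad/s.
ζ = (R/2)·√(C/L) = (1.28/2)·√(129 µF/4.67 mH) = 0.106.
The damped frequency ω_d = ω_n√(1−ζ²) = 1280 rad/s. t_p = π/ω_d = 0.00245 s.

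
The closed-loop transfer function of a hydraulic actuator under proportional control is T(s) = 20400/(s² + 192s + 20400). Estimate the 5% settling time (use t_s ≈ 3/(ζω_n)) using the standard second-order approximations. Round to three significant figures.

t_s ≈ 0.0313 s

ω_n = √20400 = 143 rad/s; ζ = 192/(2·143) = 0.672.
t_s ≈ 3/(ζω_n) = 3/(0.672·143) = 0.0313 s.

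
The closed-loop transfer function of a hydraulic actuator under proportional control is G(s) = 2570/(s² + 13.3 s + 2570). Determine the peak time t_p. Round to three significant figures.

Matching coefficients with s² + 2ζω_n s + ω_n² gives ω_n² = 2570 ⇒ ω_n = 50.7 rad/s, and ζ = 13.3/(2ω_n) = 0.131.
The damped frequency ω_d = ω_n√(1−ζ²) = 50.3 rad/s. Then t_p = π/ω_d = 0.0625 s.

t_p ≈ 0.0625 s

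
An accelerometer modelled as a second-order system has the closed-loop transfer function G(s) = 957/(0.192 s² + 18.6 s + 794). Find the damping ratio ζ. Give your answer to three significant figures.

ζ ≈ 0.753

Dividing through by 0.192: denominator becomes s² + 96.88 s + 4135.
So ω_n = √4135 = 64.3 rad/s and ζ = 96.88/(2·64.3) = 0.753.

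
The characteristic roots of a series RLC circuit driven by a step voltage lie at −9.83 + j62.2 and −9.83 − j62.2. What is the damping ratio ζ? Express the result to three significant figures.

With σ = 9.83, ω_d = 62.2: ω_n = √(σ²+ω_d²) = 63.0 rad/s, ζ = σ/ω_n = 0.156.

ζ ≈ 0.156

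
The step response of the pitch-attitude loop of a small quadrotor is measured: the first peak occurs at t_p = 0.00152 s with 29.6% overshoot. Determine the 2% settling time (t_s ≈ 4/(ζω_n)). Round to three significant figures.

The overshoot fixes ζ = −ln(OS)/√(π²+ln²(OS)) = 0.361.
t_p = π/ω_d ⇒ ω_d = 2070 rad/s; then ω_n = ω_d/√(1−ζ²) = 2220 rad/s.
t_s ≈ 4/(ζω_n) = 4/(0.361·2220) = 0.00499 s.

t_s ≈ 0.00499 s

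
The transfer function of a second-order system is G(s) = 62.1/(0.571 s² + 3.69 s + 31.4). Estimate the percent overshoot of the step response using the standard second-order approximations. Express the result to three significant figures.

%OS ≈ 21.9%

Dividing through by 0.571: denominator becomes s² + 6.462 s + 54.99.
So ω_n = √54.99 = 7.42 rad/s and ζ = 6.462/(2·7.42) = 0.436.
Overshoot: exp(−π·0.436/√(1−0.436²)) = 0.219, i.e. 21.9%.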